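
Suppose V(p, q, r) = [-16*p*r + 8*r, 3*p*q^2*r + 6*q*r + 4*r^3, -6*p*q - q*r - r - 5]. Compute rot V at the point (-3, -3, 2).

(67, 38, 54)

(∇×V)₁ = ∂V₃/∂q − ∂V₂/∂r = -3*p*q^2 - 6*p - 6*q - 12*r^2 - r
(∇×V)₂ = ∂V₁/∂r − ∂V₃/∂p = -16*p + 6*q + 8
(∇×V)₃ = ∂V₂/∂p − ∂V₁/∂q = 3*q^2*r
∇×V = (-3*p*q^2 - 6*p - 6*q - 12*r^2 - r, -16*p + 6*q + 8, 3*q^2*r)
At (-3, -3, 2): (67, 38, 54).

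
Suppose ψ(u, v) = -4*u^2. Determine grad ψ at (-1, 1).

∂ψ/∂u = -8*u
∂ψ/∂v = 0
∇ψ = (-8*u, 0)
At (-1, 1): (8, 0).

(8, 0)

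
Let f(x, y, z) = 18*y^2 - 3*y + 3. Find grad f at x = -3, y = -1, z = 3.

∂f/∂x = 0
∂f/∂y = 36*y - 3
∂f/∂z = 0
∇f = (0, 36*y - 3, 0)
At (-3, -1, 3): (0, -39, 0).

(0, -39, 0)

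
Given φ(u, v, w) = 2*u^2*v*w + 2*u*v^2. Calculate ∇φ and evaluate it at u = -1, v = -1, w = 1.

∂φ/∂u = 4*u*v*w + 2*v^2
∂φ/∂v = 2*u^2*w + 4*u*v
∂φ/∂w = 2*u^2*v
∇φ = (4*u*v*w + 2*v^2, 2*u^2*w + 4*u*v, 2*u^2*v)
At (-1, -1, 1): (6, 6, -2).

(6, 6, -2)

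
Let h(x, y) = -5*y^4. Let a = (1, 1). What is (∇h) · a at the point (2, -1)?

∂h/∂x = 0
∂h/∂y = -20*y^3
∇h at (2, -1) = (0, 20)
∇h · a = (0)(1) + (20)(1) = 20

20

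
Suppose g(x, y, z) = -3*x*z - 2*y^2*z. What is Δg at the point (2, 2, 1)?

∂²g/∂x² = 0
∂²g/∂y² = -4*z
∂²g/∂z² = 0
∇²g = -4*z
At (2, 2, 1): -4.

-4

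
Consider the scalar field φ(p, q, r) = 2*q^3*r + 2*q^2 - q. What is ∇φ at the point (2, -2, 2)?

(0, 39, -16)

∂φ/∂p = 0
∂φ/∂q = 6*q^2*r + 4*q - 1
∂φ/∂r = 2*q^3
∇φ = (0, 6*q^2*r + 4*q - 1, 2*q^3)
At (2, -2, 2): (0, 39, -16).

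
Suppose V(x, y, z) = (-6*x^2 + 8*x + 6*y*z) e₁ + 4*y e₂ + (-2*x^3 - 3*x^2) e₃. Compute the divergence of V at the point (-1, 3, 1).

∂V₁/∂x = -12*x + 8
∂V₂/∂y = 4
∂V₃/∂z = 0
∇·V = -12*x + 12
At (-1, 3, 1): 24.

24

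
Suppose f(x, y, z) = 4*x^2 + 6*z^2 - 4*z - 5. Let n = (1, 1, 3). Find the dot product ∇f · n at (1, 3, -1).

∂f/∂x = 8*x
∂f/∂y = 0
∂f/∂z = 12*z - 4
∇f at (1, 3, -1) = (8, 0, -16)
∇f · n = (8)(1) + (0)(1) + (-16)(3) = -40

-40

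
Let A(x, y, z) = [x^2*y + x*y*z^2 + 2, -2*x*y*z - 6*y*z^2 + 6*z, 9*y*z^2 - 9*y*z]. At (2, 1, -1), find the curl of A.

(∇×A)₁ = ∂A₃/∂y − ∂A₂/∂z = 2*x*y + 12*y*z + 9*z^2 - 9*z - 6
(∇×A)₂ = ∂A₁/∂z − ∂A₃/∂x = 2*x*y*z
(∇×A)₃ = ∂A₂/∂x − ∂A₁/∂y = -x^2 - x*z^2 - 2*y*z
∇×A = (2*x*y + 12*y*z + 9*z^2 - 9*z - 6, 2*x*y*z, -x^2 - x*z^2 - 2*y*z)
At (2, 1, -1): (4, -4, -4).

(4, -4, -4)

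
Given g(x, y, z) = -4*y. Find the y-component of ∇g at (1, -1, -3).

(∇g)_2 = ∂g/∂y = -4
At (1, -1, -3): -4.

-4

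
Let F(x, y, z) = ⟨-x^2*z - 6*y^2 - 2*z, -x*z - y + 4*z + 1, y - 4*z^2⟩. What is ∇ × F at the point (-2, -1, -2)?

(∇×F)₁ = ∂F₃/∂y − ∂F₂/∂z = x - 3
(∇×F)₂ = ∂F₁/∂z − ∂F₃/∂x = -x^2 - 2
(∇×F)₃ = ∂F₂/∂x − ∂F₁/∂y = 12*y - z
∇×F = (x - 3, -x^2 - 2, 12*y - z)
At (-2, -1, -2): (-5, -6, -10).

(-5, -6, -10)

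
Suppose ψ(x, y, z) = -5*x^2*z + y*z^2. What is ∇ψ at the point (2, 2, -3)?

(60, 9, -32)

∂ψ/∂x = -10*x*z
∂ψ/∂y = z^2
∂ψ/∂z = -5*x^2 + 2*y*z
∇ψ = (-10*x*z, z^2, -5*x^2 + 2*y*z)
At (2, 2, -3): (60, 9, -32).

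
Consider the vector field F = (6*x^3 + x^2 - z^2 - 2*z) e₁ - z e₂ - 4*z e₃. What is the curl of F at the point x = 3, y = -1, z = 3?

(∇×F)₁ = ∂F₃/∂y − ∂F₂/∂z = 1
(∇×F)₂ = ∂F₁/∂z − ∂F₃/∂x = -2*z - 2
(∇×F)₃ = ∂F₂/∂x − ∂F₁/∂y = 0
∇×F = (1, -2*z - 2, 0)
At (3, -1, 3): (1, -8, 0).

(1, -8, 0)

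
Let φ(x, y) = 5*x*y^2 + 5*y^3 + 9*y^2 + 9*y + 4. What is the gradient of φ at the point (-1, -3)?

∂φ/∂x = 5*y^2
∂φ/∂y = 10*x*y + 15*y^2 + 18*y + 9
∇φ = (5*y^2, 10*x*y + 15*y^2 + 18*y + 9)
At (-1, -3): (45, 120).

(45, 120)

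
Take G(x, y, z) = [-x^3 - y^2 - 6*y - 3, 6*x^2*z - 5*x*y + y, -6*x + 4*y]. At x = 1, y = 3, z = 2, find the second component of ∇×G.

(∇×G)_2 = ∂G₁/∂z − ∂G₃/∂x
= 0 − (-6)
= 6
At (1, 3, 2): 6.

6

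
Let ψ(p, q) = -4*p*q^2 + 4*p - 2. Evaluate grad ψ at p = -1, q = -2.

∂ψ/∂p = -4*q^2 + 4
∂ψ/∂q = -8*p*q
∇ψ = (-4*q^2 + 4, -8*p*q)
At (-1, -2): (-12, -16).

(-12, -16)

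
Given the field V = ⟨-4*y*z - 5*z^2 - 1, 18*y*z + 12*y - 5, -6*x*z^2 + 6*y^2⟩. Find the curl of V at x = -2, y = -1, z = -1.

(∇×V)₁ = ∂V₃/∂y − ∂V₂/∂z = -6*y
(∇×V)₂ = ∂V₁/∂z − ∂V₃/∂x = -4*y + 6*z^2 - 10*z
(∇×V)₃ = ∂V₂/∂x − ∂V₁/∂y = 4*z
∇×V = (-6*y, -4*y + 6*z^2 - 10*z, 4*z)
At (-2, -1, -1): (6, 20, -4).

(6, 20, -4)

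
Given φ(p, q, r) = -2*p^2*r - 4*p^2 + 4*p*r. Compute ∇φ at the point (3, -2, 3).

(-48, 0, -6)

∂φ/∂p = -4*p*r - 8*p + 4*r
∂φ/∂q = 0
∂φ/∂r = -2*p^2 + 4*p
∇φ = (-4*p*r - 8*p + 4*r, 0, -2*p^2 + 4*p)
At (3, -2, 3): (-48, 0, -6).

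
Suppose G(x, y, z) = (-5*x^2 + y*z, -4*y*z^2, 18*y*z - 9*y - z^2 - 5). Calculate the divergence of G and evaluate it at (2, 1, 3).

∂G₁/∂x = -10*x
∂G₂/∂y = -4*z^2
∂G₃/∂z = 18*y - 2*z
∇·G = -10*x + 18*y - 4*z^2 - 2*z
At (2, 1, 3): -44.

-44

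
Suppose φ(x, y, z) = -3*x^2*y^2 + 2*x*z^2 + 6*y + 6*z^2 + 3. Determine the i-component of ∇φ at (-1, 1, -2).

14

(∇φ)_1 = ∂φ/∂x = -6*x*y^2 + 2*z^2
At (-1, 1, -2): 14.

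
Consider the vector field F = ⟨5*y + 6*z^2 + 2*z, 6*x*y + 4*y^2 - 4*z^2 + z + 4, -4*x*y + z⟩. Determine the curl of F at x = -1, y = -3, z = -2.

(-13, -34, -23)

(∇×F)₁ = ∂F₃/∂y − ∂F₂/∂z = -4*x + 8*z - 1
(∇×F)₂ = ∂F₁/∂z − ∂F₃/∂x = 4*y + 12*z + 2
(∇×F)₃ = ∂F₂/∂x − ∂F₁/∂y = 6*y - 5
∇×F = (-4*x + 8*z - 1, 4*y + 12*z + 2, 6*y - 5)
At (-1, -3, -2): (-13, -34, -23).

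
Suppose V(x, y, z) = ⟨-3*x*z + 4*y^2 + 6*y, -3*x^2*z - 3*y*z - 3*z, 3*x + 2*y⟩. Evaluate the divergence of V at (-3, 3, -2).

∂V₁/∂x = -3*z
∂V₂/∂y = -3*z
∂V₃/∂z = 0
∇·V = -6*z
At (-3, 3, -2): 12.

12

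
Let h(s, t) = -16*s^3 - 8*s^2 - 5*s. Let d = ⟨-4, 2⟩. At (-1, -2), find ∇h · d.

∂h/∂s = -48*s^2 - 16*s - 5
∂h/∂t = 0
∇h at (-1, -2) = (-37, 0)
∇h · d = (-37)(-4) + (0)(2) = 148

148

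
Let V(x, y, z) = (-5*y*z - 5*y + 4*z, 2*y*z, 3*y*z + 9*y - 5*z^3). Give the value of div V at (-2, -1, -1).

-20

∂V₁/∂x = 0
∂V₂/∂y = 2*z
∂V₃/∂z = 3*y - 15*z^2
∇·V = 3*y - 15*z^2 + 2*z
At (-2, -1, -1): -20.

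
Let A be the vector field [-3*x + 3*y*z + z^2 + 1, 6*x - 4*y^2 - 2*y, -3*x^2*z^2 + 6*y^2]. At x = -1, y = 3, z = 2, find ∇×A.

(∇×A)₁ = ∂A₃/∂y − ∂A₂/∂z = 12*y
(∇×A)₂ = ∂A₁/∂z − ∂A₃/∂x = 6*x*z^2 + 3*y + 2*z
(∇×A)₃ = ∂A₂/∂x − ∂A₁/∂y = -3*z + 6
∇×A = (12*y, 6*x*z^2 + 3*y + 2*z, -3*z + 6)
At (-1, 3, 2): (36, -11, 0).

(36, -11, 0)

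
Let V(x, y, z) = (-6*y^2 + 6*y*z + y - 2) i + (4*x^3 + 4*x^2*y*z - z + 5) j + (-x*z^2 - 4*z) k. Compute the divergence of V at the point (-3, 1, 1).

∂V₁/∂x = 0
∂V₂/∂y = 4*x^2*z
∂V₃/∂z = -2*x*z - 4
∇·V = 4*x^2*z - 2*x*z - 4
At (-3, 1, 1): 38.

38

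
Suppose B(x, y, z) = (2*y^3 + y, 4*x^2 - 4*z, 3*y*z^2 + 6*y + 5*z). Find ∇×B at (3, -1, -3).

(∇×B)₁ = ∂B₃/∂y − ∂B₂/∂z = 3*z^2 + 10
(∇×B)₂ = ∂B₁/∂z − ∂B₃/∂x = 0
(∇×B)₃ = ∂B₂/∂x − ∂B₁/∂y = 8*x - 6*y^2 - 1
∇×B = (3*z^2 + 10, 0, 8*x - 6*y^2 - 1)
At (3, -1, -3): (37, 0, 17).

(37, 0, 17)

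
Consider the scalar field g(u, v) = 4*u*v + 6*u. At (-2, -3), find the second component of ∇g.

(∇g)_2 = ∂g/∂v = 4*u
At (-2, -3): -8.

-8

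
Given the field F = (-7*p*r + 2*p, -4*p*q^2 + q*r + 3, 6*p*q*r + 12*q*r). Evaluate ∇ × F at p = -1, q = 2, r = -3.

(∇×F)₁ = ∂F₃/∂q − ∂F₂/∂r = 6*p*r - q + 12*r
(∇×F)₂ = ∂F₁/∂r − ∂F₃/∂p = -7*p - 6*q*r
(∇×F)₃ = ∂F₂/∂p − ∂F₁/∂q = -4*q^2
∇×F = (6*p*r - q + 12*r, -7*p - 6*q*r, -4*q^2)
At (-1, 2, -3): (-20, 43, -16).

(-20, 43, -16)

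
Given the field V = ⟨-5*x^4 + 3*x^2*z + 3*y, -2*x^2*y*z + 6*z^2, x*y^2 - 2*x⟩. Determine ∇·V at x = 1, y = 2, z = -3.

-32

∂V₁/∂x = -20*x^3 + 6*x*z
∂V₂/∂y = -2*x^2*z
∂V₃/∂z = 0
∇·V = -20*x^3 - 2*x^2*z + 6*x*z
At (1, 2, -3): -32.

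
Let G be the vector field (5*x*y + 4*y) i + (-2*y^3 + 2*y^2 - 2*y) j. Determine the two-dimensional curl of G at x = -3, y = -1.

11

∂G₂/∂x = 0
∂G₁/∂y = 5*x + 4
Scalar curl = -5*x - 4
At (-3, -1): 11.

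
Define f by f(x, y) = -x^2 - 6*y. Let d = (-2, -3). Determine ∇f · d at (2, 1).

∂f/∂x = -2*x
∂f/∂y = -6
∇f at (2, 1) = (-4, -6)
∇f · d = (-4)(-2) + (-6)(-3) = 26

26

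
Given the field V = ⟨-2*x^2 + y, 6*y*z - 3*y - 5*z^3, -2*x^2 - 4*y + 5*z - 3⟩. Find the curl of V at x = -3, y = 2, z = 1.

(∇×V)₁ = ∂V₃/∂y − ∂V₂/∂z = -6*y + 15*z^2 - 4
(∇×V)₂ = ∂V₁/∂z − ∂V₃/∂x = 4*x
(∇×V)₃ = ∂V₂/∂x − ∂V₁/∂y = -1
∇×V = (-6*y + 15*z^2 - 4, 4*x, -1)
At (-3, 2, 1): (-1, -12, -1).

(-1, -12, -1)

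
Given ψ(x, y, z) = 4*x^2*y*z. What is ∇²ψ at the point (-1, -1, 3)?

-24

∂²ψ/∂x² = 8*y*z
∂²ψ/∂y² = 0
∂²ψ/∂z² = 0
∇²ψ = 8*y*z
At (-1, -1, 3): -24.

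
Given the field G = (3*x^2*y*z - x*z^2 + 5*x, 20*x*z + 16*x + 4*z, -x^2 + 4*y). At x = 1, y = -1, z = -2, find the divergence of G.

∂G₁/∂x = 6*x*y*z - z^2 + 5
∂G₂/∂y = 0
∂G₃/∂z = 0
∇·G = 6*x*y*z - z^2 + 5
At (1, -1, -2): 13.

13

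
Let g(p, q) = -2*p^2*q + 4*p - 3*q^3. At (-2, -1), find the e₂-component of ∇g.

(∇g)_2 = ∂g/∂q = -2*p^2 - 9*q^2
At (-2, -1): -17.

-17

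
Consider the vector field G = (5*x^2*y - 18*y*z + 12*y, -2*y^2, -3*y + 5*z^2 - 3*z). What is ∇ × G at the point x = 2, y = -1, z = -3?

(∇×G)₁ = ∂G₃/∂y − ∂G₂/∂z = -3
(∇×G)₂ = ∂G₁/∂z − ∂G₃/∂x = -18*y
(∇×G)₃ = ∂G₂/∂x − ∂G₁/∂y = -5*x^2 + 18*z - 12
∇×G = (-3, -18*y, -5*x^2 + 18*z - 12)
At (2, -1, -3): (-3, 18, -86).

(-3, 18, -86)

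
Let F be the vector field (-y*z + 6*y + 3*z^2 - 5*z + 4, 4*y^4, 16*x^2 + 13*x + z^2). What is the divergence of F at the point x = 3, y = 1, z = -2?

∂F₁/∂x = 0
∂F₂/∂y = 16*y^3
∂F₃/∂z = 2*z
∇·F = 16*y^3 + 2*z
At (3, 1, -2): 12.

12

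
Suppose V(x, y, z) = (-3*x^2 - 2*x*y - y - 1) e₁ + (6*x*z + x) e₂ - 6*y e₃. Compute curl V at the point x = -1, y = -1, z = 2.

(∇×V)₁ = ∂V₃/∂y − ∂V₂/∂z = -6*x - 6
(∇×V)₂ = ∂V₁/∂z − ∂V₃/∂x = 0
(∇×V)₃ = ∂V₂/∂x − ∂V₁/∂y = 2*x + 6*z + 2
∇×V = (-6*x - 6, 0, 2*x + 6*z + 2)
At (-1, -1, 2): (0, 0, 12).

(0, 0, 12)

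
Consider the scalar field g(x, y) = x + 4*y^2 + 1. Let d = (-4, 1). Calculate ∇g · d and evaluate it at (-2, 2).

∂g/∂x = 1
∂g/∂y = 8*y
∇g at (-2, 2) = (1, 16)
∇g · d = (1)(-4) + (16)(1) = 12

12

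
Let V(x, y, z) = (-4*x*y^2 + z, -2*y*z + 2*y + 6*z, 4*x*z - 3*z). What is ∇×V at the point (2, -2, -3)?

(∇×V)₁ = ∂V₃/∂y − ∂V₂/∂z = 2*y - 6
(∇×V)₂ = ∂V₁/∂z − ∂V₃/∂x = -4*z + 1
(∇×V)₃ = ∂V₂/∂x − ∂V₁/∂y = 8*x*y
∇×V = (2*y - 6, -4*z + 1, 8*x*y)
At (2, -2, -3): (-10, 13, -32).

(-10, 13, -32)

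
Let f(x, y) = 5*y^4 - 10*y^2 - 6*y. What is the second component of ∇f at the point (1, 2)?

(∇f)_2 = ∂f/∂y = 20*y^3 - 20*y - 6
At (1, 2): 114.

114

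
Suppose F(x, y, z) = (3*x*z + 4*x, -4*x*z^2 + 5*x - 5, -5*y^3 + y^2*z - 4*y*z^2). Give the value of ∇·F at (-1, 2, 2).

-18

∂F₁/∂x = 3*z + 4
∂F₂/∂y = 0
∂F₃/∂z = y^2 - 8*y*z
∇·F = y^2 - 8*y*z + 3*z + 4
At (-1, 2, 2): -18.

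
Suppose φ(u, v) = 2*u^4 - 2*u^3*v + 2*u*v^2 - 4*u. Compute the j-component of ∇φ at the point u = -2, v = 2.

(∇φ)_2 = ∂φ/∂v = -2*u^3 + 4*u*v
At (-2, 2): 0.

0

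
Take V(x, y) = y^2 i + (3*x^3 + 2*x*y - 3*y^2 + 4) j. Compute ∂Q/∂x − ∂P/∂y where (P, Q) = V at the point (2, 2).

∂V₂/∂x = 9*x^2 + 2*y
∂V₁/∂y = 2*y
Scalar curl = 9*x^2
At (2, 2): 36.

36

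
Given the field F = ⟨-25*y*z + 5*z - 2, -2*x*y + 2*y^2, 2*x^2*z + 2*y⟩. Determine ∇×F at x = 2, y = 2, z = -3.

(2, -21, -79)

(∇×F)₁ = ∂F₃/∂y − ∂F₂/∂z = 2
(∇×F)₂ = ∂F₁/∂z − ∂F₃/∂x = -4*x*z - 25*y + 5
(∇×F)₃ = ∂F₂/∂x − ∂F₁/∂y = -2*y + 25*z
∇×F = (2, -4*x*z - 25*y + 5, -2*y + 25*z)
At (2, 2, -3): (2, -21, -79).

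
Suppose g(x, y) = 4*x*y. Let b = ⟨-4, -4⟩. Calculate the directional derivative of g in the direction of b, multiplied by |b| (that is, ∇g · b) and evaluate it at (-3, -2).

80

∂g/∂x = 4*y
∂g/∂y = 4*x
∇g at (-3, -2) = (-8, -12)
∇g · b = (-8)(-4) + (-12)(-4) = 80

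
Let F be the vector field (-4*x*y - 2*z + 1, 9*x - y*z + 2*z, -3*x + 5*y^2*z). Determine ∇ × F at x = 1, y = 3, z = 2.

(61, 1, 13)

(∇×F)₁ = ∂F₃/∂y − ∂F₂/∂z = 10*y*z + y - 2
(∇×F)₂ = ∂F₁/∂z − ∂F₃/∂x = 1
(∇×F)₃ = ∂F₂/∂x − ∂F₁/∂y = 4*x + 9
∇×F = (10*y*z + y - 2, 1, 4*x + 9)
At (1, 3, 2): (61, 1, 13).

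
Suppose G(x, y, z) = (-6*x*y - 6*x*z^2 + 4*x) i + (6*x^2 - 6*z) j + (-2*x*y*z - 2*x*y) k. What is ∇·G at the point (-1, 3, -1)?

-14

∂G₁/∂x = -6*y - 6*z^2 + 4
∂G₂/∂y = 0
∂G₃/∂z = -2*x*y
∇·G = -2*x*y - 6*y - 6*z^2 + 4
At (-1, 3, -1): -14.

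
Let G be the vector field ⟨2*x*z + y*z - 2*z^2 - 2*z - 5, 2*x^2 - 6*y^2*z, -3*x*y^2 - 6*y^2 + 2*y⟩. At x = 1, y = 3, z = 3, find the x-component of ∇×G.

(∇×G)_1 = ∂G₃/∂y − ∂G₂/∂z
= -6*x*y - 12*y + 2 − (-6*y^2)
= -6*x*y + 6*y^2 - 12*y + 2
At (1, 3, 3): 2.

2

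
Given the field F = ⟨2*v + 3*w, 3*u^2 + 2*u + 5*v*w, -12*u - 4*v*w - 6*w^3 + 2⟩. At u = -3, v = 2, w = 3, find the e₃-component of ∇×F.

-18

(∇×F)_3 = ∂F₂/∂u − ∂F₁/∂v
= 6*u + 2 − (2)
= 6*u
At (-3, 2, 3): -18.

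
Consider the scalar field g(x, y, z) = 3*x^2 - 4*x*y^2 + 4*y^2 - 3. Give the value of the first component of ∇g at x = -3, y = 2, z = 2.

(∇g)_1 = ∂g/∂x = 6*x - 4*y^2
At (-3, 2, 2): -34.

-34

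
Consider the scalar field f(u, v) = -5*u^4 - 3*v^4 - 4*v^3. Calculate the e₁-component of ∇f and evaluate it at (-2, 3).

160

(∇f)_1 = ∂f/∂u = -20*u^3
At (-2, 3): 160.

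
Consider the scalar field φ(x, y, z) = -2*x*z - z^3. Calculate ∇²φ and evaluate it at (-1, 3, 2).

-12

∂²φ/∂x² = 0
∂²φ/∂y² = 0
∂²φ/∂z² = -6*z
∇²φ = -6*z
At (-1, 3, 2): -12.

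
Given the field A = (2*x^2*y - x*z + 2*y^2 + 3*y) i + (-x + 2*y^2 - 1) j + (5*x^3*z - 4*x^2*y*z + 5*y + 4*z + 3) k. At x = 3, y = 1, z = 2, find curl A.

(∇×A)₁ = ∂A₃/∂y − ∂A₂/∂z = -4*x^2*z + 5
(∇×A)₂ = ∂A₁/∂z − ∂A₃/∂x = -15*x^2*z + 8*x*y*z - x
(∇×A)₃ = ∂A₂/∂x − ∂A₁/∂y = -2*x^2 - 4*y - 4
∇×A = (-4*x^2*z + 5, -15*x^2*z + 8*x*y*z - x, -2*x^2 - 4*y - 4)
At (3, 1, 2): (-67, -225, -26).

(-67, -225, -26)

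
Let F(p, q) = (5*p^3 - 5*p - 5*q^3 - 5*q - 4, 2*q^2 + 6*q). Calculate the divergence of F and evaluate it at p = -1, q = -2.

∂F₁/∂p = 15*p^2 - 5
∂F₂/∂q = 4*q + 6
∇·F = 15*p^2 + 4*q + 1
At (-1, -2): 8.

8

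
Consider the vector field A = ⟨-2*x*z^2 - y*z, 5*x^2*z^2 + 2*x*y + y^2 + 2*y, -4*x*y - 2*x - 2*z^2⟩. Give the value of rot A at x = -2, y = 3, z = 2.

(∇×A)₁ = ∂A₃/∂y − ∂A₂/∂z = -10*x^2*z - 4*x
(∇×A)₂ = ∂A₁/∂z − ∂A₃/∂x = -4*x*z + 3*y + 2
(∇×A)₃ = ∂A₂/∂x − ∂A₁/∂y = 10*x*z^2 + 2*y + z
∇×A = (-10*x^2*z - 4*x, -4*x*z + 3*y + 2, 10*x*z^2 + 2*y + z)
At (-2, 3, 2): (-72, 27, -72).

(-72, 27, -72)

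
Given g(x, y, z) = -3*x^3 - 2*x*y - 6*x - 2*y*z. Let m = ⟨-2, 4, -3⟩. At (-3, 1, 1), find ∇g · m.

200

∂g/∂x = -9*x^2 - 2*y - 6
∂g/∂y = -2*x - 2*z
∂g/∂z = -2*y
∇g at (-3, 1, 1) = (-89, 4, -2)
∇g · m = (-89)(-2) + (4)(4) + (-2)(-3) = 200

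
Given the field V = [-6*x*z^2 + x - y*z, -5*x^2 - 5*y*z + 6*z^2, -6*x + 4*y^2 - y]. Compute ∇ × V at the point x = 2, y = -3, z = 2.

(∇×V)₁ = ∂V₃/∂y − ∂V₂/∂z = 13*y - 12*z - 1
(∇×V)₂ = ∂V₁/∂z − ∂V₃/∂x = -12*x*z - y + 6
(∇×V)₃ = ∂V₂/∂x − ∂V₁/∂y = -10*x + z
∇×V = (13*y - 12*z - 1, -12*x*z - y + 6, -10*x + z)
At (2, -3, 2): (-64, -39, -18).

(-64, -39, -18)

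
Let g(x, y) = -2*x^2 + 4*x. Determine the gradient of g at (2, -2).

(-4, 0)

∂g/∂x = -4*x + 4
∂g/∂y = 0
∇g = (-4*x + 4, 0)
At (2, -2): (-4, 0).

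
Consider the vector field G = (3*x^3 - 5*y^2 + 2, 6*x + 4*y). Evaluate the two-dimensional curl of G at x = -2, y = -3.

∂G₂/∂x = 6
∂G₁/∂y = -10*y
Scalar curl = 10*y + 6
At (-2, -3): -24.

-24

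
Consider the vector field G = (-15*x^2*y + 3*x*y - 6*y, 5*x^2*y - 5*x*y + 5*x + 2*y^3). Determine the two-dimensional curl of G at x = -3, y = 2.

∂G₂/∂x = 10*x*y - 5*y + 5
∂G₁/∂y = -15*x^2 + 3*x - 6
Scalar curl = 15*x^2 + 10*x*y - 3*x - 5*y + 11
At (-3, 2): 85.

85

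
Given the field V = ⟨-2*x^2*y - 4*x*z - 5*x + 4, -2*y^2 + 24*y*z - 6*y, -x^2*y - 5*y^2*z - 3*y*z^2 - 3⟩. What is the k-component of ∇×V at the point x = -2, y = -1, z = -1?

(∇×V)_3 = ∂V₂/∂x − ∂V₁/∂y
= 0 − (-2*x^2)
= 2*x^2
At (-2, -1, -1): 8.

8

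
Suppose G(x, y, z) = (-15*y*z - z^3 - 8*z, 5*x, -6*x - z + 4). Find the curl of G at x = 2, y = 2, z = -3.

(0, -59, -40)

(∇×G)₁ = ∂G₃/∂y − ∂G₂/∂z = 0
(∇×G)₂ = ∂G₁/∂z − ∂G₃/∂x = -15*y - 3*z^2 - 2
(∇×G)₃ = ∂G₂/∂x − ∂G₁/∂y = 15*z + 5
∇×G = (0, -15*y - 3*z^2 - 2, 15*z + 5)
At (2, 2, -3): (0, -59, -40).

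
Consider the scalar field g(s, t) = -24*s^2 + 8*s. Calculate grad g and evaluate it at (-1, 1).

∂g/∂s = -48*s + 8
∂g/∂t = 0
∇g = (-48*s + 8, 0)
At (-1, 1): (56, 0).

(56, 0)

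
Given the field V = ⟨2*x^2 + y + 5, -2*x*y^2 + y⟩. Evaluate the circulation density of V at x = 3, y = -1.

∂V₂/∂x = -2*y^2
∂V₁/∂y = 1
Scalar curl = -2*y^2 - 1
At (3, -1): -3.

-3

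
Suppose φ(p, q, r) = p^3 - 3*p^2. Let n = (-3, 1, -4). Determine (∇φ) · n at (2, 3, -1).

∂φ/∂p = 3*p^2 - 6*p
∂φ/∂q = 0
∂φ/∂r = 0
∇φ at (2, 3, -1) = (0, 0, 0)
∇φ · n = (0)(-3) + (0)(1) + (0)(-4) = 0

0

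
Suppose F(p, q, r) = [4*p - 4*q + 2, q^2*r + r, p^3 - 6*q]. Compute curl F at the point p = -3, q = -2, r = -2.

(-11, -27, 4)

(∇×F)₁ = ∂F₃/∂q − ∂F₂/∂r = -q^2 - 7
(∇×F)₂ = ∂F₁/∂r − ∂F₃/∂p = -3*p^2
(∇×F)₃ = ∂F₂/∂p − ∂F₁/∂q = 4
∇×F = (-q^2 - 7, -3*p^2, 4)
At (-3, -2, -2): (-11, -27, 4).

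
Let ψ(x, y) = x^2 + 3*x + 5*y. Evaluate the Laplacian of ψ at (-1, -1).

2

∂²ψ/∂x² = 2
∂²ψ/∂y² = 0
∇²ψ = 2
At (-1, -1): 2.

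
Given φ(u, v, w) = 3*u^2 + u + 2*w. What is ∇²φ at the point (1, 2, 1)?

6

∂²φ/∂u² = 6
∂²φ/∂v² = 0
∂²φ/∂w² = 0
∇²φ = 6
At (1, 2, 1): 6.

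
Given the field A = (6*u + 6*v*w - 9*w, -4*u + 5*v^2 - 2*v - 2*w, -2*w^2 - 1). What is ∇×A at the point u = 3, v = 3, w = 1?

(2, 9, -10)

(∇×A)₁ = ∂A₃/∂v − ∂A₂/∂w = 2
(∇×A)₂ = ∂A₁/∂w − ∂A₃/∂u = 6*v - 9
(∇×A)₃ = ∂A₂/∂u − ∂A₁/∂v = -6*w - 4
∇×A = (2, 6*v - 9, -6*w - 4)
At (3, 3, 1): (2, 9, -10).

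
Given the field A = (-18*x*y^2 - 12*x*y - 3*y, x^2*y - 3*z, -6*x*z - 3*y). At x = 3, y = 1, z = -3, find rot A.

(∇×A)₁ = ∂A₃/∂y − ∂A₂/∂z = 0
(∇×A)₂ = ∂A₁/∂z − ∂A₃/∂x = 6*z
(∇×A)₃ = ∂A₂/∂x − ∂A₁/∂y = 38*x*y + 12*x + 3
∇×A = (0, 6*z, 38*x*y + 12*x + 3)
At (3, 1, -3): (0, -18, 153).

(0, -18, 153)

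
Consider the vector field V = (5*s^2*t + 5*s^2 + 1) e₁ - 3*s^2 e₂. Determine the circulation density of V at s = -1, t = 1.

∂V₂/∂s = -6*s
∂V₁/∂t = 5*s^2
Scalar curl = -5*s^2 - 6*s
At (-1, 1): 1.

1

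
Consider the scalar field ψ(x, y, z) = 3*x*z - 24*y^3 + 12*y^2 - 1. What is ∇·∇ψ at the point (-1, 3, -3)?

-408

∂²ψ/∂x² = 0
∂²ψ/∂y² = 24*(-6*y + 1)
∂²ψ/∂z² = 0
∇²ψ = -144*y + 24
At (-1, 3, -3): -408.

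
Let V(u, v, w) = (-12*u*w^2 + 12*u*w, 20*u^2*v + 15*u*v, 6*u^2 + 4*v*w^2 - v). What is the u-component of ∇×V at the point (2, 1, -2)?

15

(∇×V)_1 = ∂V₃/∂v − ∂V₂/∂w
= 4*w^2 - 1 − (0)
= 4*w^2 - 1
At (2, 1, -2): 15.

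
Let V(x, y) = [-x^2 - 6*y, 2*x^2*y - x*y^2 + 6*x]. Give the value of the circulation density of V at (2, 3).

27

∂V₂/∂x = 4*x*y - y^2 + 6
∂V₁/∂y = -6
Scalar curl = 4*x*y - y^2 + 12
At (2, 3): 27.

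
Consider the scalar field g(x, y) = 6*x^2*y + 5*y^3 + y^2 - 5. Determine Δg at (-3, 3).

∂²g/∂x² = 12*y
∂²g/∂y² = 2*(15*y + 1)
∇²g = 42*y + 2
At (-3, 3): 128.

128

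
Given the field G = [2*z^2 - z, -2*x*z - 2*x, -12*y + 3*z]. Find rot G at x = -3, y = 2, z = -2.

(-18, -9, 2)

(∇×G)₁ = ∂G₃/∂y − ∂G₂/∂z = 2*x - 12
(∇×G)₂ = ∂G₁/∂z − ∂G₃/∂x = 4*z - 1
(∇×G)₃ = ∂G₂/∂x − ∂G₁/∂y = -2*z - 2
∇×G = (2*x - 12, 4*z - 1, -2*z - 2)
At (-3, 2, -2): (-18, -9, 2).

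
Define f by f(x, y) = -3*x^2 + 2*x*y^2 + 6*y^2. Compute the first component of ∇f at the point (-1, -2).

14

(∇f)_1 = ∂f/∂x = -6*x + 2*y^2
At (-1, -2): 14.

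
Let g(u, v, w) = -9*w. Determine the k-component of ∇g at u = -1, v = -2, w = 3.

(∇g)_3 = ∂g/∂w = -9
At (-1, -2, 3): -9.

-9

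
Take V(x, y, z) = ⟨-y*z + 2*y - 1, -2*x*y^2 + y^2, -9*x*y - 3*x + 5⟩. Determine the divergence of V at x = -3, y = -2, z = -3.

∂V₁/∂x = 0
∂V₂/∂y = -4*x*y + 2*y
∂V₃/∂z = 0
∇·V = -4*x*y + 2*y
At (-3, -2, -3): -28.

-28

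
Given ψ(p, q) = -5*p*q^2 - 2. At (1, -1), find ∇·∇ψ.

∂²ψ/∂p² = 0
∂²ψ/∂q² = -10*p
∇²ψ = -10*p
At (1, -1): -10.

-10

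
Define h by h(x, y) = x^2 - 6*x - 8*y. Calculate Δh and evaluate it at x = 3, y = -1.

∂²h/∂x² = 2
∂²h/∂y² = 0
∇²h = 2
At (3, -1): 2.

2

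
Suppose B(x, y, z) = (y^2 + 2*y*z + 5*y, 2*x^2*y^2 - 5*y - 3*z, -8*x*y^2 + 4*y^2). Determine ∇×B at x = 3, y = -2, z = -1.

(83, 28, 49)

(∇×B)₁ = ∂B₃/∂y − ∂B₂/∂z = -16*x*y + 8*y + 3
(∇×B)₂ = ∂B₁/∂z − ∂B₃/∂x = 8*y^2 + 2*y
(∇×B)₃ = ∂B₂/∂x − ∂B₁/∂y = 4*x*y^2 - 2*y - 2*z - 5
∇×B = (-16*x*y + 8*y + 3, 8*y^2 + 2*y, 4*x*y^2 - 2*y - 2*z - 5)
At (3, -2, -1): (83, 28, 49).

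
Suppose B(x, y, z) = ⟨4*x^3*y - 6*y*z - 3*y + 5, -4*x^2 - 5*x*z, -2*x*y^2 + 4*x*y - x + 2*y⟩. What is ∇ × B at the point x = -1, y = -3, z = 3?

(-19, 49, 18)

(∇×B)₁ = ∂B₃/∂y − ∂B₂/∂z = -4*x*y + 9*x + 2
(∇×B)₂ = ∂B₁/∂z − ∂B₃/∂x = 2*y^2 - 10*y + 1
(∇×B)₃ = ∂B₂/∂x − ∂B₁/∂y = -4*x^3 - 8*x + z + 3
∇×B = (-4*x*y + 9*x + 2, 2*y^2 - 10*y + 1, -4*x^3 - 8*x + z + 3)
At (-1, -3, 3): (-19, 49, 18).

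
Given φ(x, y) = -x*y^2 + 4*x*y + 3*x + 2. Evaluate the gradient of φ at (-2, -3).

(-18, -20)

∂φ/∂x = -y^2 + 4*y + 3
∂φ/∂y = -2*x*y + 4*x
∇φ = (-y^2 + 4*y + 3, -2*x*y + 4*x)
At (-2, -3): (-18, -20).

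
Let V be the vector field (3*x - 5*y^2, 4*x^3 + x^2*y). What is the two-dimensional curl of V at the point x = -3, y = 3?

∂V₂/∂x = 12*x^2 + 2*x*y
∂V₁/∂y = -10*y
Scalar curl = 12*x^2 + 2*x*y + 10*y
At (-3, 3): 120.

120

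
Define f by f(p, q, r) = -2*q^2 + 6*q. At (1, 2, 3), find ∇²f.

-4

∂²f/∂p² = 0
∂²f/∂q² = -4
∂²f/∂r² = 0
∇²f = -4
At (1, 2, 3): -4.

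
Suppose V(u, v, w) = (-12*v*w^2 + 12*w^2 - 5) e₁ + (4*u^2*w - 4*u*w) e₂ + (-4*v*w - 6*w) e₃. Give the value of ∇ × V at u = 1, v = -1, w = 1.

(∇×V)₁ = ∂V₃/∂v − ∂V₂/∂w = -4*u^2 + 4*u - 4*w
(∇×V)₂ = ∂V₁/∂w − ∂V₃/∂u = -24*v*w + 24*w
(∇×V)₃ = ∂V₂/∂u − ∂V₁/∂v = 8*u*w + 12*w^2 - 4*w
∇×V = (-4*u^2 + 4*u - 4*w, -24*v*w + 24*w, 8*u*w + 12*w^2 - 4*w)
At (1, -1, 1): (-4, 48, 16).

(-4, 48, 16)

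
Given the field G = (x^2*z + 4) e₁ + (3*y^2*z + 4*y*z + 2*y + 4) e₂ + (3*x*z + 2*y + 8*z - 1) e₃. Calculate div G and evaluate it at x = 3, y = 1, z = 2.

∂G₁/∂x = 2*x*z
∂G₂/∂y = 6*y*z + 4*z + 2
∂G₃/∂z = 3*x + 8
∇·G = 2*x*z + 3*x + 6*y*z + 4*z + 10
At (3, 1, 2): 51.

51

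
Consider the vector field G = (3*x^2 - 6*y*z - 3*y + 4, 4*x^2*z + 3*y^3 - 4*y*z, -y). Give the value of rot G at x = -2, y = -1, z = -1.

(-21, 6, 13)

(∇×G)₁ = ∂G₃/∂y − ∂G₂/∂z = -4*x^2 + 4*y - 1
(∇×G)₂ = ∂G₁/∂z − ∂G₃/∂x = -6*y
(∇×G)₃ = ∂G₂/∂x − ∂G₁/∂y = 8*x*z + 6*z + 3
∇×G = (-4*x^2 + 4*y - 1, -6*y, 8*x*z + 6*z + 3)
At (-2, -1, -1): (-21, 6, 13).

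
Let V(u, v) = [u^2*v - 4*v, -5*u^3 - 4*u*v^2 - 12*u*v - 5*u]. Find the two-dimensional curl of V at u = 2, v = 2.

∂V₂/∂u = -15*u^2 - 4*v^2 - 12*v - 5
∂V₁/∂v = u^2 - 4
Scalar curl = -16*u^2 - 4*v^2 - 12*v - 1
At (2, 2): -105.

-105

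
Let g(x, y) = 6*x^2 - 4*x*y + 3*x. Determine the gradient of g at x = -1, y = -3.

∂g/∂x = 12*x - 4*y + 3
∂g/∂y = -4*x
∇g = (12*x - 4*y + 3, -4*x)
At (-1, -3): (3, 4).

(3, 4)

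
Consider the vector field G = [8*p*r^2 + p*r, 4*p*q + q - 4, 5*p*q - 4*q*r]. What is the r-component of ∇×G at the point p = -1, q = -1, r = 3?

-4

(∇×G)_3 = ∂G₂/∂p − ∂G₁/∂q
= 4*q − (0)
= 4*q
At (-1, -1, 3): -4.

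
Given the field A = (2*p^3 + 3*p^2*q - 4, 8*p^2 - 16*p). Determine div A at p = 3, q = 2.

∂A₁/∂p = 6*p^2 + 6*p*q
∂A₂/∂q = 0
∇·A = 6*p^2 + 6*p*q
At (3, 2): 90.

90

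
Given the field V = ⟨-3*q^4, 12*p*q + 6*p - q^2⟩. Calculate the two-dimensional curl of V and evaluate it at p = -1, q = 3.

∂V₂/∂p = 12*q + 6
∂V₁/∂q = -12*q^3
Scalar curl = 12*q^3 + 12*q + 6
At (-1, 3): 366.

366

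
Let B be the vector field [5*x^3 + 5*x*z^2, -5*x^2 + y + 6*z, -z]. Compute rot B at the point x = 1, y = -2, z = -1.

(∇×B)₁ = ∂B₃/∂y − ∂B₂/∂z = -6
(∇×B)₂ = ∂B₁/∂z − ∂B₃/∂x = 10*x*z
(∇×B)₃ = ∂B₂/∂x − ∂B₁/∂y = -10*x
∇×B = (-6, 10*x*z, -10*x)
At (1, -2, -1): (-6, -10, -10).

(-6, -10, -10)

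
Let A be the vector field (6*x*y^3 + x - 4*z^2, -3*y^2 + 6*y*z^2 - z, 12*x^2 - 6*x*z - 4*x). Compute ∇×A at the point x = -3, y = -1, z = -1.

(∇×A)₁ = ∂A₃/∂y − ∂A₂/∂z = -12*y*z + 1
(∇×A)₂ = ∂A₁/∂z − ∂A₃/∂x = -24*x - 2*z + 4
(∇×A)₃ = ∂A₂/∂x − ∂A₁/∂y = -18*x*y^2
∇×A = (-12*y*z + 1, -24*x - 2*z + 4, -18*x*y^2)
At (-3, -1, -1): (-11, 78, 54).

(-11, 78, 54)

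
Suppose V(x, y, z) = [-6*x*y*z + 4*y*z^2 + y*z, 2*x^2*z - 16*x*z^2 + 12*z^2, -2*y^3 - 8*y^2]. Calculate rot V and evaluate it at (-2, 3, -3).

(154, -33, -117)

(∇×V)₁ = ∂V₃/∂y − ∂V₂/∂z = -2*x^2 + 32*x*z - 6*y^2 - 16*y - 24*z
(∇×V)₂ = ∂V₁/∂z − ∂V₃/∂x = -6*x*y + 8*y*z + y
(∇×V)₃ = ∂V₂/∂x − ∂V₁/∂y = 10*x*z - 20*z^2 - z
∇×V = (-2*x^2 + 32*x*z - 6*y^2 - 16*y - 24*z, -6*x*y + 8*y*z + y, 10*x*z - 20*z^2 - z)
At (-2, 3, -3): (154, -33, -117).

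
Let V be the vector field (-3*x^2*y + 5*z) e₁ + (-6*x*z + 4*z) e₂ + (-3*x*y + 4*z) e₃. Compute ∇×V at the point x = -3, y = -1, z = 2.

(-13, 2, 15)

(∇×V)₁ = ∂V₃/∂y − ∂V₂/∂z = 3*x - 4
(∇×V)₂ = ∂V₁/∂z − ∂V₃/∂x = 3*y + 5
(∇×V)₃ = ∂V₂/∂x − ∂V₁/∂y = 3*x^2 - 6*z
∇×V = (3*x - 4, 3*y + 5, 3*x^2 - 6*z)
At (-3, -1, 2): (-13, 2, 15).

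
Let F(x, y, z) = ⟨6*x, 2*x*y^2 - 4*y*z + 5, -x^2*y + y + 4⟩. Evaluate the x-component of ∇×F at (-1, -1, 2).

-4

(∇×F)_1 = ∂F₃/∂y − ∂F₂/∂z
= -x^2 + 1 − (-4*y)
= -x^2 + 4*y + 1
At (-1, -1, 2): -4.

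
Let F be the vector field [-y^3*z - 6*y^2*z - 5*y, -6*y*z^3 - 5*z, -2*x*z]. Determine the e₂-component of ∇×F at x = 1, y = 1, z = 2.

-3

(∇×F)_2 = ∂F₁/∂z − ∂F₃/∂x
= -y^3 - 6*y^2 − (-2*z)
= -y^3 - 6*y^2 + 2*z
At (1, 1, 2): -3.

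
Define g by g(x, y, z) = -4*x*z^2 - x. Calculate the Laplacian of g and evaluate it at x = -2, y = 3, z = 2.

∂²g/∂x² = 0
∂²g/∂y² = 0
∂²g/∂z² = -8*x
∇²g = -8*x
At (-2, 3, 2): 16.

16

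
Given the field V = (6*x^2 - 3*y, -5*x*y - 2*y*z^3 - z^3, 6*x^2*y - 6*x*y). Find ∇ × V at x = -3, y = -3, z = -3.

(∇×V)₁ = ∂V₃/∂y − ∂V₂/∂z = 6*x^2 - 6*x + 6*y*z^2 + 3*z^2
(∇×V)₂ = ∂V₁/∂z − ∂V₃/∂x = -12*x*y + 6*y
(∇×V)₃ = ∂V₂/∂x − ∂V₁/∂y = -5*y + 3
∇×V = (6*x^2 - 6*x + 6*y*z^2 + 3*z^2, -12*x*y + 6*y, -5*y + 3)
At (-3, -3, -3): (-63, -126, 18).

(-63, -126, 18)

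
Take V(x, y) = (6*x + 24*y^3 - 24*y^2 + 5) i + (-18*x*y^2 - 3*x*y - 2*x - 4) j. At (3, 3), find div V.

∂V₁/∂x = 6
∂V₂/∂y = -36*x*y - 3*x
∇·V = -36*x*y - 3*x + 6
At (3, 3): -327.

-327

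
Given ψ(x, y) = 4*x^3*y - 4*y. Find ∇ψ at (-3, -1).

(-108, -112)

∂ψ/∂x = 12*x^2*y
∂ψ/∂y = 4*x^3 - 4
∇ψ = (12*x^2*y, 4*x^3 - 4)
At (-3, -1): (-108, -112).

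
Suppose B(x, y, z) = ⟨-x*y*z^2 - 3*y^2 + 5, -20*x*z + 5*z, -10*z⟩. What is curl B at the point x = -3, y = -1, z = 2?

(-65, -12, -58)

(∇×B)₁ = ∂B₃/∂y − ∂B₂/∂z = 20*x - 5
(∇×B)₂ = ∂B₁/∂z − ∂B₃/∂x = -2*x*y*z
(∇×B)₃ = ∂B₂/∂x − ∂B₁/∂y = x*z^2 + 6*y - 20*z
∇×B = (20*x - 5, -2*x*y*z, x*z^2 + 6*y - 20*z)
At (-3, -1, 2): (-65, -12, -58).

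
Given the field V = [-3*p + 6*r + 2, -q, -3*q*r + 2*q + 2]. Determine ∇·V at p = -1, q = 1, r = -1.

∂V₁/∂p = -3
∂V₂/∂q = -1
∂V₃/∂r = -3*q
∇·V = -3*q - 4
At (-1, 1, -1): -7.

-7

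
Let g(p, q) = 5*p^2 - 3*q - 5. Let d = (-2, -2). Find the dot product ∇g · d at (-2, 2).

46

∂g/∂p = 10*p
∂g/∂q = -3
∇g at (-2, 2) = (-20, -3)
∇g · d = (-20)(-2) + (-3)(-2) = 46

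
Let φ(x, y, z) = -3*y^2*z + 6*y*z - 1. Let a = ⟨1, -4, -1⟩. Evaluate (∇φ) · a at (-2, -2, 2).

∂φ/∂x = 0
∂φ/∂y = -6*y*z + 6*z
∂φ/∂z = -3*y^2 + 6*y
∇φ at (-2, -2, 2) = (0, 36, -24)
∇φ · a = (0)(1) + (36)(-4) + (-24)(-1) = -120

-120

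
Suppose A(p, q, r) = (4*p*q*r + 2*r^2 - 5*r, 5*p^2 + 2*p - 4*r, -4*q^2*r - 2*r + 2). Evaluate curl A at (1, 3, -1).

(∇×A)₁ = ∂A₃/∂q − ∂A₂/∂r = -8*q*r + 4
(∇×A)₂ = ∂A₁/∂r − ∂A₃/∂p = 4*p*q + 4*r - 5
(∇×A)₃ = ∂A₂/∂p − ∂A₁/∂q = -4*p*r + 10*p + 2
∇×A = (-8*q*r + 4, 4*p*q + 4*r - 5, -4*p*r + 10*p + 2)
At (1, 3, -1): (28, 3, 16).

(28, 3, 16)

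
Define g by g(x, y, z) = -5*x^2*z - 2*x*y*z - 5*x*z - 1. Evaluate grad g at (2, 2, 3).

∂g/∂x = -10*x*z - 2*y*z - 5*z
∂g/∂y = -2*x*z
∂g/∂z = -5*x^2 - 2*x*y - 5*x
∇g = (-10*x*z - 2*y*z - 5*z, -2*x*z, -5*x^2 - 2*x*y - 5*x)
At (2, 2, 3): (-87, -12, -38).

(-87, -12, -38)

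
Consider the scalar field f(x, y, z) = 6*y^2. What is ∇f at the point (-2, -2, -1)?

∂f/∂x = 0
∂f/∂y = 12*y
∂f/∂z = 0
∇f = (0, 12*y, 0)
At (-2, -2, -1): (0, -24, 0).

(0, -24, 0)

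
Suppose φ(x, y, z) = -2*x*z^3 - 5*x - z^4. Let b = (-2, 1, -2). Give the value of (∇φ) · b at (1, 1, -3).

-206

∂φ/∂x = -2*z^3 - 5
∂φ/∂y = 0
∂φ/∂z = -6*x*z^2 - 4*z^3
∇φ at (1, 1, -3) = (49, 0, 54)
∇φ · b = (49)(-2) + (0)(1) + (54)(-2) = -206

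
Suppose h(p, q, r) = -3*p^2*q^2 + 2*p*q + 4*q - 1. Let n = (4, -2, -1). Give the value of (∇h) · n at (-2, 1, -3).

∂h/∂p = -6*p*q^2 + 2*q
∂h/∂q = -6*p^2*q + 2*p + 4
∂h/∂r = 0
∇h at (-2, 1, -3) = (14, -24, 0)
∇h · n = (14)(4) + (-24)(-2) + (0)(-1) = 104

104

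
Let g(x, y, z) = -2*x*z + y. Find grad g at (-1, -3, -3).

∂g/∂x = -2*z
∂g/∂y = 1
∂g/∂z = -2*x
∇g = (-2*z, 1, -2*x)
At (-1, -3, -3): (6, 1, 2).

(6, 1, 2)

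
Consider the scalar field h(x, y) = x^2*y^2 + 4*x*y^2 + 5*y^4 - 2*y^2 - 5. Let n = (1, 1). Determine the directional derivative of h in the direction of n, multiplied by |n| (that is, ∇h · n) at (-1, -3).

∂h/∂x = 2*x*y^2 + 4*y^2
∂h/∂y = 2*x^2*y + 8*x*y + 20*y^3 - 4*y
∇h at (-1, -3) = (18, -510)
∇h · n = (18)(1) + (-510)(1) = -492

-492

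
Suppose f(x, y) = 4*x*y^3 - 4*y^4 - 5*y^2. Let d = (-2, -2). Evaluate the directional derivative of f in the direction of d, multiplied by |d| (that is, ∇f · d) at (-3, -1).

∂f/∂x = 4*y^3
∂f/∂y = 12*x*y^2 - 16*y^3 - 10*y
∇f at (-3, -1) = (-4, -10)
∇f · d = (-4)(-2) + (-10)(-2) = 28

28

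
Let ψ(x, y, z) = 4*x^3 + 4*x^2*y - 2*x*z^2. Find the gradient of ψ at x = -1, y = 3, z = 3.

(-30, 4, 12)

∂ψ/∂x = 12*x^2 + 8*x*y - 2*z^2
∂ψ/∂y = 4*x^2
∂ψ/∂z = -4*x*z
∇ψ = (12*x^2 + 8*x*y - 2*z^2, 4*x^2, -4*x*z)
At (-1, 3, 3): (-30, 4, 12).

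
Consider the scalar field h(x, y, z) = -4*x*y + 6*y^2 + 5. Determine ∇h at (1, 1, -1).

∂h/∂x = -4*y
∂h/∂y = -4*x + 12*y
∂h/∂z = 0
∇h = (-4*y, -4*x + 12*y, 0)
At (1, 1, -1): (-4, 8, 0).

(-4, 8, 0)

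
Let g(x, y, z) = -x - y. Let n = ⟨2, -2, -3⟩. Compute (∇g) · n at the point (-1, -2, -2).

0

∂g/∂x = -1
∂g/∂y = -1
∂g/∂z = 0
∇g at (-1, -2, -2) = (-1, -1, 0)
∇g · n = (-1)(2) + (-1)(-2) + (0)(-3) = 0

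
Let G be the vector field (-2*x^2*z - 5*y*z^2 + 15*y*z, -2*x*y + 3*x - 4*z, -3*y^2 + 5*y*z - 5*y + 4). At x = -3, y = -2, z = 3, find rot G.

(∇×G)₁ = ∂G₃/∂y − ∂G₂/∂z = -6*y + 5*z - 1
(∇×G)₂ = ∂G₁/∂z − ∂G₃/∂x = -2*x^2 - 10*y*z + 15*y
(∇×G)₃ = ∂G₂/∂x − ∂G₁/∂y = -2*y + 5*z^2 - 15*z + 3
∇×G = (-6*y + 5*z - 1, -2*x^2 - 10*y*z + 15*y, -2*y + 5*z^2 - 15*z + 3)
At (-3, -2, 3): (26, 12, 7).

(26, 12, 7)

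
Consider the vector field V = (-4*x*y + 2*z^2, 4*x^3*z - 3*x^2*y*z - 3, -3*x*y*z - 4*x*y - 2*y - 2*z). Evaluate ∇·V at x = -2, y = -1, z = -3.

∂V₁/∂x = -4*y
∂V₂/∂y = -3*x^2*z
∂V₃/∂z = -3*x*y - 2
∇·V = -3*x^2*z - 3*x*y - 4*y - 2
At (-2, -1, -3): 32.

32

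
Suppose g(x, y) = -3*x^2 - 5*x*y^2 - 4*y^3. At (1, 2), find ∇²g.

-64

∂²g/∂x² = -6
∂²g/∂y² = -2*(5*x + 12*y)
∇²g = -10*x - 24*y - 6
At (1, 2): -64.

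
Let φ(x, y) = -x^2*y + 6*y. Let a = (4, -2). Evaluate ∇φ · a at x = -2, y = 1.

∂φ/∂x = -2*x*y
∂φ/∂y = -x^2 + 6
∇φ at (-2, 1) = (4, 2)
∇φ · a = (4)(4) + (2)(-2) = 12

12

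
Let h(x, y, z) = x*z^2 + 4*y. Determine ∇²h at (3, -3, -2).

∂²h/∂x² = 0
∂²h/∂y² = 0
∂²h/∂z² = 2*x
∇²h = 2*x
At (3, -3, -2): 6.

6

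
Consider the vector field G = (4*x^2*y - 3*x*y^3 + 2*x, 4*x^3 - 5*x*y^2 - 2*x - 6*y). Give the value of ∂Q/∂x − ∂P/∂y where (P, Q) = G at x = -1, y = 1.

-8

∂G₂/∂x = 12*x^2 - 5*y^2 - 2
∂G₁/∂y = 4*x^2 - 9*x*y^2
Scalar curl = 8*x^2 + 9*x*y^2 - 5*y^2 - 2
At (-1, 1): -8.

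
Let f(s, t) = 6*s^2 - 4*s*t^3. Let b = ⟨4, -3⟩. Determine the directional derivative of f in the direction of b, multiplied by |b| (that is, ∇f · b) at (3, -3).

1548

∂f/∂s = 12*s - 4*t^3
∂f/∂t = -12*s*t^2
∇f at (3, -3) = (144, -324)
∇f · b = (144)(4) + (-324)(-3) = 1548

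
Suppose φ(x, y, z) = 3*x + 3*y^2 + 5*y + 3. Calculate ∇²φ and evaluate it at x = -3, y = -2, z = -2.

∂²φ/∂x² = 0
∂²φ/∂y² = 6
∂²φ/∂z² = 0
∇²φ = 6
At (-3, -2, -2): 6.

6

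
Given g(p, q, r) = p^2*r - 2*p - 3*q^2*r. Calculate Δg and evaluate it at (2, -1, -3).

12

∂²g/∂p² = 2*r
∂²g/∂q² = -6*r
∂²g/∂r² = 0
∇²g = -4*r
At (2, -1, -3): 12.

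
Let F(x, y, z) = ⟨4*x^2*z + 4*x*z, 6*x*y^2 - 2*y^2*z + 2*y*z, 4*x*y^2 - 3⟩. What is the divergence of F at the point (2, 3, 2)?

92

∂F₁/∂x = 8*x*z + 4*z
∂F₂/∂y = 12*x*y - 4*y*z + 2*z
∂F₃/∂z = 0
∇·F = 12*x*y + 8*x*z - 4*y*z + 6*z
At (2, 3, 2): 92.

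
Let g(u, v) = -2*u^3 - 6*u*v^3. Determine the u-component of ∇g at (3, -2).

(∇g)_1 = ∂g/∂u = -6*u^2 - 6*v^3
At (3, -2): -6.

-6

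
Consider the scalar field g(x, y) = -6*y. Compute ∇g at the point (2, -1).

(0, -6)

∂g/∂x = 0
∂g/∂y = -6
∇g = (0, -6)
At (2, -1): (0, -6).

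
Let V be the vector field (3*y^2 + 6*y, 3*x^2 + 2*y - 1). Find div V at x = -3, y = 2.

2

∂V₁/∂x = 0
∂V₂/∂y = 2
∇·V = 2
At (-3, 2): 2.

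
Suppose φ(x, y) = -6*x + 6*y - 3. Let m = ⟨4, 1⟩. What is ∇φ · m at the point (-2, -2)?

-18

∂φ/∂x = -6
∂φ/∂y = 6
∇φ at (-2, -2) = (-6, 6)
∇φ · m = (-6)(4) + (6)(1) = -18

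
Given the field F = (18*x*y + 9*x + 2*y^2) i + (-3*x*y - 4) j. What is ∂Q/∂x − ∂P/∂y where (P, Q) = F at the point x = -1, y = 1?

∂F₂/∂x = -3*y
∂F₁/∂y = 18*x + 4*y
Scalar curl = -18*x - 7*y
At (-1, 1): 11.

11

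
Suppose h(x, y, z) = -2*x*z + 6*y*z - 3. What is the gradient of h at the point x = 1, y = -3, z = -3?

∂h/∂x = -2*z
∂h/∂y = 6*z
∂h/∂z = -2*x + 6*y
∇h = (-2*z, 6*z, -2*x + 6*y)
At (1, -3, -3): (6, -18, -20).

(6, -18, -20)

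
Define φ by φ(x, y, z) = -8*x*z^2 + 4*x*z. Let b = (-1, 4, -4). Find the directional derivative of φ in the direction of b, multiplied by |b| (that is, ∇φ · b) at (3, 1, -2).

-392

∂φ/∂x = -8*z^2 + 4*z
∂φ/∂y = 0
∂φ/∂z = -16*x*z + 4*x
∇φ at (3, 1, -2) = (-40, 0, 108)
∇φ · b = (-40)(-1) + (0)(4) + (108)(-4) = -392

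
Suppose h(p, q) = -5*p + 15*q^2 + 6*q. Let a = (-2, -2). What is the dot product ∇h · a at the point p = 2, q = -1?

∂h/∂p = -5
∂h/∂q = 30*q + 6
∇h at (2, -1) = (-5, -24)
∇h · a = (-5)(-2) + (-24)(-2) = 58

58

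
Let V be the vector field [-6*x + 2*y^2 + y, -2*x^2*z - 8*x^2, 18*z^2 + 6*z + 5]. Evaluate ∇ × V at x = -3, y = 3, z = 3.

(∇×V)₁ = ∂V₃/∂y − ∂V₂/∂z = 2*x^2
(∇×V)₂ = ∂V₁/∂z − ∂V₃/∂x = 0
(∇×V)₃ = ∂V₂/∂x − ∂V₁/∂y = -4*x*z - 16*x - 4*y - 1
∇×V = (2*x^2, 0, -4*x*z - 16*x - 4*y - 1)
At (-3, 3, 3): (18, 0, 71).

(18, 0, 71)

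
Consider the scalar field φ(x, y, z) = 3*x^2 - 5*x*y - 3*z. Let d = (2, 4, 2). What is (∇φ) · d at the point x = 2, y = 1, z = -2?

∂φ/∂x = 6*x - 5*y
∂φ/∂y = -5*x
∂φ/∂z = -3
∇φ at (2, 1, -2) = (7, -10, -3)
∇φ · d = (7)(2) + (-10)(4) + (-3)(2) = -32

-32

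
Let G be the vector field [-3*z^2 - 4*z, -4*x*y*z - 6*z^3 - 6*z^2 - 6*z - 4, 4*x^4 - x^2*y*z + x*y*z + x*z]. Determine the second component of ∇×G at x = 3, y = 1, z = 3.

-442

(∇×G)_2 = ∂G₁/∂z − ∂G₃/∂x
= -6*z - 4 − (16*x^3 - 2*x*y*z + y*z + z)
= -16*x^3 + 2*x*y*z - y*z - 7*z - 4
At (3, 1, 3): -442.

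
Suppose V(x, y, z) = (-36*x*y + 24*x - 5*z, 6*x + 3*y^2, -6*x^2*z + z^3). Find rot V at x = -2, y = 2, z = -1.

(∇×V)₁ = ∂V₃/∂y − ∂V₂/∂z = 0
(∇×V)₂ = ∂V₁/∂z − ∂V₃/∂x = 12*x*z - 5
(∇×V)₃ = ∂V₂/∂x − ∂V₁/∂y = 36*x + 6
∇×V = (0, 12*x*z - 5, 36*x + 6)
At (-2, 2, -1): (0, 19, -66).

(0, 19, -66)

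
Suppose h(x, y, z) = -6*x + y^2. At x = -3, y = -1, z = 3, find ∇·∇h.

∂²h/∂x² = 0
∂²h/∂y² = 2
∂²h/∂z² = 0
∇²h = 2
At (-3, -1, 3): 2.

2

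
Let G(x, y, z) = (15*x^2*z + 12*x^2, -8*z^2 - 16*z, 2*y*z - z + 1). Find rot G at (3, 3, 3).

(∇×G)₁ = ∂G₃/∂y − ∂G₂/∂z = 18*z + 16
(∇×G)₂ = ∂G₁/∂z − ∂G₃/∂x = 15*x^2
(∇×G)₃ = ∂G₂/∂x − ∂G₁/∂y = 0
∇×G = (18*z + 16, 15*x^2, 0)
At (3, 3, 3): (70, 135, 0).

(70, 135, 0)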